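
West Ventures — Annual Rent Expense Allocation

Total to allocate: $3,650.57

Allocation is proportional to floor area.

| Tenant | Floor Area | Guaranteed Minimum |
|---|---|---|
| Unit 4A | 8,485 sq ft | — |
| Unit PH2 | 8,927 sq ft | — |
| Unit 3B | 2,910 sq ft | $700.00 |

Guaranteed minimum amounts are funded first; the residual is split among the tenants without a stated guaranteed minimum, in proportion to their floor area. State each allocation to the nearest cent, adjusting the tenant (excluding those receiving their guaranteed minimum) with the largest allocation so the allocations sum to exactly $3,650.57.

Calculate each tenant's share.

Minimums first: Unit 3B $700.00. Remaining pool $2,950.57.
Remaining pool split over remaining floor area 17,412: Unit 4A 1,437.8352 → $1,437.84; Unit PH2 1,512.7348 → $1,512.73.

Unit 4A: $1,437.84; Unit PH2: $1,512.73; Unit 3B: $700.00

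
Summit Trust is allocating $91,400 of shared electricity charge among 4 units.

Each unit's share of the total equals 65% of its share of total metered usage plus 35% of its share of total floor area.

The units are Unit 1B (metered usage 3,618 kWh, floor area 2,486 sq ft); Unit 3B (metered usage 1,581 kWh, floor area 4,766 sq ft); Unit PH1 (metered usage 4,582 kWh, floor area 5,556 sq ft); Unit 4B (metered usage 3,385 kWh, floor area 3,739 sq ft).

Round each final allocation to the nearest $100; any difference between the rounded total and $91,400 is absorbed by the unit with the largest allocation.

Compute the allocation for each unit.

Unit 1B: $21,100 | Unit 3B: $16,300 | Unit PH1: $31,500 | Unit 4B: $22,500

Totals — metered usage 13,166, floor area 16,547.
Blended shares (65% metered usage + 35% floor area): Unit 1B 0.2312; Unit 3B 0.1789; Unit PH1 0.3437; Unit 4B 0.2462.
Unrounded shares: Unit 1B 21,131.93; Unit 3B 16,348.09; Unit PH1 31,417.04; Unit 4B 22,502.95.
After rounding ($100): Unit 1B $21,100; Unit 3B $16,300; Unit PH1 $31,400; Unit 4B $22,500. Sum = $91,300.
Difference $91,400 − $91,300 = +$100 applied to largest allocation (Unit PH1): Unit PH1 becomes $31,500.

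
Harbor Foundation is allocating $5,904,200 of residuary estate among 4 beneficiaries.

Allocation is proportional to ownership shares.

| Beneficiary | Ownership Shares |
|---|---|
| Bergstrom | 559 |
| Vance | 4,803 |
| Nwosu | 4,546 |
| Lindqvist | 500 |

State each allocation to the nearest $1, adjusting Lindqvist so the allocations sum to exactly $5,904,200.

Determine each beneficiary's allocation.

Bergstrom: $317,107; Vance: $2,724,623; Nwosu: $2,578,833; Lindqvist: $283,637

Total ownership shares = 10,408.
Raw shares: Bergstrom 559/10,408 × $5,904,200 = 317,106.82; Vance 4,803/10,408 × $5,904,200 = 2,724,622.66; Nwosu 4,546/10,408 × $5,904,200 = 2,578,832.94; Lindqvist 500/10,408 × $5,904,200 = 283,637.59.
At nearest $1: Bergstrom $317,107; Vance $2,724,623; Nwosu $2,578,833; Lindqvist $283,638. Sum = $5,904,201.
Difference $5,904,200 − $5,904,201 = −$1 applied to Lindqvist: Lindqvist becomes $283,637.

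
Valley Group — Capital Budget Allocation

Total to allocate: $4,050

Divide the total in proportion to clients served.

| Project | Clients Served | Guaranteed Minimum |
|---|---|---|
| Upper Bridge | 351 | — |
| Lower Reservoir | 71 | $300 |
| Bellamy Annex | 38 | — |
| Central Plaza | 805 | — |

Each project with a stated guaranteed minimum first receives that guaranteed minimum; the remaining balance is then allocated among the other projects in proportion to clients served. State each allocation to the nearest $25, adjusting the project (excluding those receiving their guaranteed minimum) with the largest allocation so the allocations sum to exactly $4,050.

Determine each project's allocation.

Fund the minimums — Lower Reservoir $300. Residual $3,750.
Residual split over remaining clients served 1,194: Upper Bridge 1,102.39 → $1,100; Bellamy Annex 119.35 → $125; Central Plaza 2,528.27 → $2,525.

Upper Bridge: $1,100; Lower Reservoir: $300; Bellamy Annex: $125; Central Plaza: $2,525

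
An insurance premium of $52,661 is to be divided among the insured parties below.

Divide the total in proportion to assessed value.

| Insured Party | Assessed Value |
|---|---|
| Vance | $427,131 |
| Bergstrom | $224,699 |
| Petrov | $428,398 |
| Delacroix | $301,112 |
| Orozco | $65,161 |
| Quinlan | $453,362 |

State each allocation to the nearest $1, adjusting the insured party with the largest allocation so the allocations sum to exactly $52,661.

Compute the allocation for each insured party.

Assessed value total: 1,899,863.
Pro-rata amounts: Vance 427,131/1,899,863 × $52,661 = 11,839.35; Bergstrom 224,699/1,899,863 × $52,661 = 6,228.28; Petrov 428,398/1,899,863 × $52,661 = 11,874.47; Delacroix 301,112/1,899,863 × $52,661 = 8,346.32; Orozco 65,161/1,899,863 × $52,661 = 1,806.15; Quinlan 453,362/1,899,863 × $52,661 = 12,566.43.
Rounded to nearest $1: Vance $11,839; Bergstrom $6,228; Petrov $11,874; Delacroix $8,346; Orozco $1,806; Quinlan $12,566. Sum = $52,659.
Difference $52,661 − $52,659 = +$2 applied to largest allocation (Quinlan): Quinlan becomes $12,568.

Vance: $11,839; Bergstrom: $6,228; Petrov: $11,874; Delacroix: $8,346; Orozco: $1,806; Quinlan: $12,568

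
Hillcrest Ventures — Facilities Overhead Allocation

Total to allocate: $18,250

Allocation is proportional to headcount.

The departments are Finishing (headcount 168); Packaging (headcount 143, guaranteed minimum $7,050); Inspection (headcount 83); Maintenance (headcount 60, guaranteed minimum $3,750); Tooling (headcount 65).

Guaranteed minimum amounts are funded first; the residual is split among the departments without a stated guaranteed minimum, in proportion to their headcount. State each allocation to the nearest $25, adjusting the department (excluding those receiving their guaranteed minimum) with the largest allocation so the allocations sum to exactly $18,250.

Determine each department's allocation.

Fund the minimums — Packaging $7,050; Maintenance $3,750. Balance $7,450.
Balance split over remaining headcount 316: Finishing 3,960.76 → $3,950; Inspection 1,956.80 → $1,950; Tooling 1,532.44 → $1,525.
Rounding difference +$25 applied to Finishing → $3,975.

Finishing: $3,975 · Packaging: $7,050 · Inspection: $1,950 · Maintenance: $3,750 · Tooling: $1,525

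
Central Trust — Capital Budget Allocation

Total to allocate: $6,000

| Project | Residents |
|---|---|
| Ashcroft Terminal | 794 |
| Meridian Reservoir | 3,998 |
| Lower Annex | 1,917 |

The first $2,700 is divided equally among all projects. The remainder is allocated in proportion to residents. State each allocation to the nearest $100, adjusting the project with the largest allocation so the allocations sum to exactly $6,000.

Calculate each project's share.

Equal tier: $2,700 ÷ 3 = $900 apiece.
Remainder $3,300 by residents (total 6,709): Ashcroft Terminal 390.55 → $400; Meridian Reservoir 1,966.52 → $2,000; Lower Annex 942.93 → $900.
Totals: Ashcroft Terminal $900 + $400 = $1,300; Meridian Reservoir $900 + $2,000 = $2,900; Lower Annex $900 + $900 = $1,800.

Ashcroft Terminal: $1,300 · Meridian Reservoir: $2,900 · Lower Annex: $1,800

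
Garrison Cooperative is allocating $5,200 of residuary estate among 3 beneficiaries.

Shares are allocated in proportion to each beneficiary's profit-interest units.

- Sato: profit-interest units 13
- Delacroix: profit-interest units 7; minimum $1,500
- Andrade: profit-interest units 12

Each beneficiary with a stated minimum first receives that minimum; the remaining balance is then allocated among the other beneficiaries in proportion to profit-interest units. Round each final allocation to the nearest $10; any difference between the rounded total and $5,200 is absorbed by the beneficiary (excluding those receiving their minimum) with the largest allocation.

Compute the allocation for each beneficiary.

Sato: $1,920 · Delacroix: $1,500 · Andrade: $1,780

Minimums first: Delacroix $1,500. Residual $3,700.
Residual split over remaining profit-interest units 25: Sato 1,924.00 → $1,920; Andrade 1,776.00 → $1,780.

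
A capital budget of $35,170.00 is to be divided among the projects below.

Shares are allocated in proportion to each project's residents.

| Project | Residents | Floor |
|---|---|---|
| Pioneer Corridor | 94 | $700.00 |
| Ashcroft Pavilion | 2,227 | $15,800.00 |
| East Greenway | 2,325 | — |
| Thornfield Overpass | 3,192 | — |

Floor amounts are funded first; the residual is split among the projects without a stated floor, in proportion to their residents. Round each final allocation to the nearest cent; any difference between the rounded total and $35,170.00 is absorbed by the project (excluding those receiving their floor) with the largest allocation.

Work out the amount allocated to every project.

Pioneer Corridor: $700.00 | Ashcroft Pavilion: $15,800.00 | East Greenway: $7,868.00 | Thornfield Overpass: $10,802.00

Minimums first: Pioneer Corridor $700.00; Ashcroft Pavilion $15,800.00. Balance $18,670.00.
Balance split over remaining residents 5,517: East Greenway 7,867.9989 → $7,868.00; Thornfield Overpass 10,802.0011 → $10,802.00.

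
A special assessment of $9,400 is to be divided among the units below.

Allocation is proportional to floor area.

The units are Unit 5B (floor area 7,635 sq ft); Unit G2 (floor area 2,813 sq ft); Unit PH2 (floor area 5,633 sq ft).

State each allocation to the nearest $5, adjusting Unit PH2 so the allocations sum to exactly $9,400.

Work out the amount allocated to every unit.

Total floor area = 16,081.
Unrounded shares: Unit 5B 7,635/16,081 × $9,400 = 4,462.97; Unit G2 2,813/16,081 × $9,400 = 1,644.31; Unit PH2 5,633/16,081 × $9,400 = 3,292.72.
At nearest $5: Unit 5B $4,465; Unit G2 $1,645; Unit PH2 $3,295. Sum = $9,405.
Difference $9,400 − $9,405 = −$5 applied to Unit PH2: Unit PH2 becomes $3,290.

Unit 5B: $4,465 | Unit G2: $1,645 | Unit PH2: $3,290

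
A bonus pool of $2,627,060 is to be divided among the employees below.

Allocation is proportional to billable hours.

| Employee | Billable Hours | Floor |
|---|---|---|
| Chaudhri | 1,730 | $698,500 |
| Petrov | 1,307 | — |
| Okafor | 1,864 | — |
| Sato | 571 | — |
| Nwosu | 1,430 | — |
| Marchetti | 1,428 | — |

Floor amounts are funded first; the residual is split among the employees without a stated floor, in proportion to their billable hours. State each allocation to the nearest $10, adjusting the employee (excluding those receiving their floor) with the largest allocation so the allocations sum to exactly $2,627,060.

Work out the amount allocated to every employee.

Chaudhri: $698,500 | Petrov: $381,910 | Okafor: $544,680 | Sato: $166,850 | Nwosu: $417,850 | Marchetti: $417,270

Guaranteed amounts: Chaudhri $698,500. Remaining pool $1,928,560.
Remaining pool split over remaining billable hours 6,600: Petrov 381,913.32 → $381,910; Okafor 544,672.10 → $544,670; Sato 166,849.66 → $166,850; Nwosu 417,854.67 → $417,850; Marchetti 417,270.25 → $417,270.
Rounding difference +$10 applied to Okafor → $544,680.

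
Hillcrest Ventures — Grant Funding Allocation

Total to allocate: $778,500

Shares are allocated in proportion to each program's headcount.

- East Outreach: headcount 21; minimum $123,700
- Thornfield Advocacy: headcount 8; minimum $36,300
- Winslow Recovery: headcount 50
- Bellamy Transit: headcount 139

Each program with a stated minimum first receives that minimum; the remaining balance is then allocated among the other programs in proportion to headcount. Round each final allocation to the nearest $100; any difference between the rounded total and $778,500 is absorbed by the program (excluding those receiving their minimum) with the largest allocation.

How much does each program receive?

Fund the minimums — East Outreach $123,700; Thornfield Advocacy $36,300. Remaining pool $618,500.
Remaining pool split over remaining headcount 189: Winslow Recovery 163,624.34 → $163,600; Bellamy Transit 454,875.66 → $454,900.

East Outreach: $123,700 | Thornfield Advocacy: $36,300 | Winslow Recovery: $163,600 | Bellamy Transit: $454,900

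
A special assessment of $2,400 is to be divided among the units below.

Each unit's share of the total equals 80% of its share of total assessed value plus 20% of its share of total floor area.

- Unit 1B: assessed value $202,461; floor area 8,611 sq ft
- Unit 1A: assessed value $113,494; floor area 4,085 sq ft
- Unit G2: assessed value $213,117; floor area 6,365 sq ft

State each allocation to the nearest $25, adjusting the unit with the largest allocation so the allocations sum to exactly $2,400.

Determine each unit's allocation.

Assessed value total 529,072; floor area total 19,061.
Composite weights (80% assessed value + 20% floor area): Unit 1B 0.3965; Unit 1A 0.2145; Unit G2 0.3890.
Pro-rata amounts: Unit 1B 951.57; Unit 1A 514.74; Unit G2 933.69.
At nearest $25: Unit 1B $950; Unit 1A $525; Unit G2 $925. Sum = $2,400.
Rounded total matches; no reconciliation needed.

Unit 1B: $950 · Unit 1A: $525 · Unit G2: $925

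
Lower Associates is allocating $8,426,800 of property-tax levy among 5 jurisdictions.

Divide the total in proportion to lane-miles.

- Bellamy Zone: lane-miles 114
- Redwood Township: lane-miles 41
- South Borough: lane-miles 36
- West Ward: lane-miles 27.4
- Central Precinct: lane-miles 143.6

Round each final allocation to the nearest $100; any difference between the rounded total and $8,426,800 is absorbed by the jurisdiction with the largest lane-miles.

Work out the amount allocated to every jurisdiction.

Bellamy Zone: $2,653,700 | Redwood Township: $954,400 | South Borough: $838,000 | West Ward: $637,800 | Central Precinct: $3,342,900

Total lane-miles = 362.
Pro-rata amounts: Bellamy Zone 114/362 × $8,426,800 = 2,653,743.65; Redwood Township 41/362 × $8,426,800 = 954,416.57; South Borough 36/362 × $8,426,800 = 838,024.31; West Ward 27.4/362 × $8,426,800 = 637,829.61; Central Precinct 143.6/362 × $8,426,800 = 3,342,785.86.
At nearest $100: Bellamy Zone $2,653,700; Redwood Township $954,400; South Borough $838,000; West Ward $637,800; Central Precinct $3,342,800. Sum = $8,426,700.
Difference $8,426,800 − $8,426,700 = +$100 applied to largest lane-miles (Central Precinct): Central Precinct becomes $3,342,900.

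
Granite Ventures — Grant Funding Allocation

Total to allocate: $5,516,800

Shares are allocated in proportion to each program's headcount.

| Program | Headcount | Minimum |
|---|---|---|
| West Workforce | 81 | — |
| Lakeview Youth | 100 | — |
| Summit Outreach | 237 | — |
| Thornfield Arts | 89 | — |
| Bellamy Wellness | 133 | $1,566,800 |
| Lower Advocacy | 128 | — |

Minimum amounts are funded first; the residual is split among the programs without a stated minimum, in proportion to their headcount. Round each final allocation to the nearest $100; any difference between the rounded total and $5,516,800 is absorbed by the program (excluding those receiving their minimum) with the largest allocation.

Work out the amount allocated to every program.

Guaranteed amounts: Bellamy Wellness $1,566,800. Residual $3,950,000.
Residual split over remaining headcount 635: West Workforce 503,858.27 → $503,900; Lakeview Youth 622,047.24 → $622,000; Summit Outreach 1,474,251.97 → $1,474,300; Thornfield Arts 553,622.05 → $553,600; Lower Advocacy 796,220.47 → $796,200.

West Workforce: $503,900; Lakeview Youth: $622,000; Summit Outreach: $1,474,300; Thornfield Arts: $553,600; Bellamy Wellness: $1,566,800; Lower Advocacy: $796,200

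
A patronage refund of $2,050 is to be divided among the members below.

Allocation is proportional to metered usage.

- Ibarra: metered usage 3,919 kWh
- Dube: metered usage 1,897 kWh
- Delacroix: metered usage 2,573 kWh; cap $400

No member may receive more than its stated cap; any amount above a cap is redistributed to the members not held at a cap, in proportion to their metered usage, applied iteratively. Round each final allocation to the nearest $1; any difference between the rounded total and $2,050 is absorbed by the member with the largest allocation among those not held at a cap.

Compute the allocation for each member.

Ibarra: $1,112 · Dube: $538 · Delacroix: $400

Combined metered usage = 8,389.
Proportional shares (ignoring caps): Ibarra 957.68; Dube 463.57; Delacroix 628.76.
Capped: Delacroix ($400); balance $1,650 reallocated over remaining metered usage 5,816.
Shares after redistribution: Ibarra 1,111.82 → $1,112; Dube 538.18 → $538.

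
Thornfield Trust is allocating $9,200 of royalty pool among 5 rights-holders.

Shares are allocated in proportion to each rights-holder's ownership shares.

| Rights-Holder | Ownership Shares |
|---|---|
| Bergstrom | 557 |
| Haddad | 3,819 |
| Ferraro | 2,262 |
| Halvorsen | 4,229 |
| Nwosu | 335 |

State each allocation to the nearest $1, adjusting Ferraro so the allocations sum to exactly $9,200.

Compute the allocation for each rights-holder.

Ownership shares total: 11,202.
Raw shares: Bergstrom 557/11,202 × $9,200 = 457.45; Haddad 3,819/11,202 × $9,200 = 3,136.48; Ferraro 2,262/11,202 × $9,200 = 1,857.74; Halvorsen 4,229/11,202 × $9,200 = 3,473.20; Nwosu 335/11,202 × $9,200 = 275.13.
Rounded to nearest $1: Bergstrom $457; Haddad $3,136; Ferraro $1,858; Halvorsen $3,473; Nwosu $275. Sum = $9,199.
Difference $9,200 − $9,199 = +$1 applied to Ferraro: Ferraro becomes $1,859.

Bergstrom: $457 | Haddad: $3,136 | Ferraro: $1,859 | Halvorsen: $3,473 | Nwosu: $275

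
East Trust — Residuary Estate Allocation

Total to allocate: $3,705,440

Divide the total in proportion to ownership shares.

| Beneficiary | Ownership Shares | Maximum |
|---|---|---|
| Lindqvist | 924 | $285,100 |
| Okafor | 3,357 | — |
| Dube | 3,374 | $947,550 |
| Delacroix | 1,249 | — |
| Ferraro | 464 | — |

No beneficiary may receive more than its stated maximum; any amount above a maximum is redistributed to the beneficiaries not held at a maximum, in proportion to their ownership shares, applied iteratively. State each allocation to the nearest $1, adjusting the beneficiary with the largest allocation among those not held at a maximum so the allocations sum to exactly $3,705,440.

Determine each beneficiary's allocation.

Sum of ownership shares: 9,368.
Unconstrained shares: Lindqvist 365,481.06; Okafor 1,327,835.41; Dube 1,334,559.62; Delacroix 494,032.30; Ferraro 183,531.61.
Capped: Lindqvist ($285,100), Dube ($947,550); balance $2,472,790 reallocated over remaining ownership shares 5,070.
Redistributed shares: Okafor 1,637,308.88 → $1,637,309; Delacroix 609,174.499 → $609,174; Ferraro 226,306.62 → $226,307.

Lindqvist: $285,100 · Okafor: $1,637,309 · Dube: $947,550 · Delacroix: $609,174 · Ferraro: $226,307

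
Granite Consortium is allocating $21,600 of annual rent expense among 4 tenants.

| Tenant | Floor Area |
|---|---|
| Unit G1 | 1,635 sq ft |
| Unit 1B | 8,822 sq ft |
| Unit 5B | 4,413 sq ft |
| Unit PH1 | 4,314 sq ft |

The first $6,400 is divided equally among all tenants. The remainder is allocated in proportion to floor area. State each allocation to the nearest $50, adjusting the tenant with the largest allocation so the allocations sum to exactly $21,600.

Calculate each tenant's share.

First tranche $6,400 split equally: $1,600 each.
Remainder $15,200 by floor area (total 19,184): Unit G1 1,295.45 → $1,300; Unit 1B 6,989.91 → $7,000; Unit 5B 3,496.54 → $3,500; Unit PH1 3,418.10 → $3,400.
Totals: Unit G1 $1,600 + $1,300 = $2,900; Unit 1B $1,600 + $7,000 = $8,600; Unit 5B $1,600 + $3,500 = $5,100; Unit PH1 $1,600 + $3,400 = $5,000.

Unit G1: $2,900 · Unit 1B: $8,600 · Unit 5B: $5,100 · Unit PH1: $5,000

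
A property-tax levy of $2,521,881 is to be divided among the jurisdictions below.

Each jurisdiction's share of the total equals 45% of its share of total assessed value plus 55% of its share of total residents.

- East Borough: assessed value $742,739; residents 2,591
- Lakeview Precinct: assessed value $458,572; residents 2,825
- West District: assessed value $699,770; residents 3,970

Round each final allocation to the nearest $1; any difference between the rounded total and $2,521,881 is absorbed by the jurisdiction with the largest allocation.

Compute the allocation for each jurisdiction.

East Borough: $826,267; Lakeview Precinct: $691,214; West District: $1,004,400

Assessed value total 1,901,081; residents total 9,386.
Composite weights (45% assessed value + 55% residents): East Borough 0.3276; Lakeview Precinct 0.2741; West District 0.3983.
Raw shares: East Borough 826,266.65; Lakeview Precinct 691,213.54; West District 1,004,400.82.
After rounding ($1): East Borough $826,267; Lakeview Precinct $691,214; West District $1,004,401. Sum = $2,521,882.
Difference $2,521,881 − $2,521,882 = −$1 applied to largest allocation (West District): West District becomes $1,004,400.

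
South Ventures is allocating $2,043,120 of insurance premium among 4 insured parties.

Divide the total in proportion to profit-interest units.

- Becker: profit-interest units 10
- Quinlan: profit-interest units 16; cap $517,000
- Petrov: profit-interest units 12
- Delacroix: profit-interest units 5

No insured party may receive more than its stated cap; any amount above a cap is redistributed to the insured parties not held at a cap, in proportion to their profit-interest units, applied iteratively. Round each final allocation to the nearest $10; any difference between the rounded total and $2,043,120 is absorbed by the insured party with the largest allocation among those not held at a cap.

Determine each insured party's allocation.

Becker: $565,230; Quinlan: $517,000; Petrov: $678,280; Delacroix: $282,610

Total profit-interest units = 43.
Unconstrained shares: Becker 475,144.19; Quinlan 760,230.70; Petrov 570,173.02; Delacroix 237,572.09.
Cap binds for Quinlan ($517,000); balance $1,526,120 reallocated over remaining profit-interest units 27.
Redistributed shares: Becker 565,229.63 → $565,230; Petrov 678,275.56 → $678,280; Delacroix 282,614.81 → $282,610.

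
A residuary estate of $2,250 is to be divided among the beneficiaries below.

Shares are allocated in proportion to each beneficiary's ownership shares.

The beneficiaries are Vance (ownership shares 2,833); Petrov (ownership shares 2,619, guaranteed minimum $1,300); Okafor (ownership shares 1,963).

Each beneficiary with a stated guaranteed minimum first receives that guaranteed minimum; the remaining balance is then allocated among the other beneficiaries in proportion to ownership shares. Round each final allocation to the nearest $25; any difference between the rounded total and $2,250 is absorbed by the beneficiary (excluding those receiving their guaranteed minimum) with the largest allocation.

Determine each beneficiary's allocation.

Vance: $550; Petrov: $1,300; Okafor: $400

Fund the minimums — Petrov $1,300. Residual $950.
Residual split over remaining ownership shares 4,796: Vance 561.17 → $550; Okafor 388.83 → $400.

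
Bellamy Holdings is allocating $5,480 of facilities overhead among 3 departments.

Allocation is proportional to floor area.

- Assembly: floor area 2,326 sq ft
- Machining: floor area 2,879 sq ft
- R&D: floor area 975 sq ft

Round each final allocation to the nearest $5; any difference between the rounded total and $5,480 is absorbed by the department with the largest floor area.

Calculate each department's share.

Assembly: $2,065 | Machining: $2,550 | R&D: $865

Sum of floor area: 2,326 + 2,879 + 975 = 6,180.
Pro-rata amounts: Assembly 2,062.54; Machining 2,552.90; R&D 864.56.
After rounding ($5): Assembly $2,065; Machining $2,555; R&D $865. Sum = $5,485.
Difference $5,480 − $5,485 = −$5 applied to largest floor area (Machining): Machining becomes $2,550.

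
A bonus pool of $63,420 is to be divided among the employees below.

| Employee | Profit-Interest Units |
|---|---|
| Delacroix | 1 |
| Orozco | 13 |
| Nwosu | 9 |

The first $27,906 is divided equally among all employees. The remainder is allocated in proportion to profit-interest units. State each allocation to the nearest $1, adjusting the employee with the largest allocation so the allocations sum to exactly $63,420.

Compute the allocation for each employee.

$27,906 shared equally gives $9,302 per employee.
Remainder $35,514 by profit-interest units (total 23): Delacroix 1,544.09 → $1,544; Orozco 20,073.13 → $20,073; Nwosu 13,896.78 → $13,897.
Totals: Delacroix $9,302 + $1,544 = $10,846; Orozco $9,302 + $20,073 = $29,375; Nwosu $9,302 + $13,897 = $23,199.

Delacroix: $10,846 · Orozco: $29,375 · Nwosu: $23,199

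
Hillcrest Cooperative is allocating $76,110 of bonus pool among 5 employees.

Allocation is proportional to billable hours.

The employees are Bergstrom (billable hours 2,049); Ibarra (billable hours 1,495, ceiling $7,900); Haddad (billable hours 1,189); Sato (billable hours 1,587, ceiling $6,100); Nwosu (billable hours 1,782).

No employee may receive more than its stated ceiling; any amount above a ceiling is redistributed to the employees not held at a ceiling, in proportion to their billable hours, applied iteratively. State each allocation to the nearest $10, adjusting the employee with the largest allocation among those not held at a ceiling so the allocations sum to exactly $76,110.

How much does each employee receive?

Bergstrom: $25,350 | Ibarra: $7,900 | Haddad: $14,710 | Sato: $6,100 | Nwosu: $22,050

Combined billable hours = 8,102.
Unconstrained shares: Bergstrom 19,248.26; Ibarra 14,044.00; Haddad 11,169.44; Sato 14,908.24; Nwosu 16,740.07.
Capped: Ibarra ($7,900), Sato ($6,100); remaining pool $62,110 reallocated over remaining billable hours 5,020.
Remaining shares: Bergstrom 25,351.27 → $25,350; Haddad 14,710.91 → $14,710; Nwosu 22,047.81 → $22,050.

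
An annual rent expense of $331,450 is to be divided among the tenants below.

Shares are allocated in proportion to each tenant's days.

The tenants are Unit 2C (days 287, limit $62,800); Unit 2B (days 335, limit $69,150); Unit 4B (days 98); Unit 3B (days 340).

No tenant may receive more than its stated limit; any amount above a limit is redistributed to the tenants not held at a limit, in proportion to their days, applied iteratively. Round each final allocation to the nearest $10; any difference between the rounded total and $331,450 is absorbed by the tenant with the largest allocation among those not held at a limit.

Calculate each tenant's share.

Unit 2C: $62,800 | Unit 2B: $69,150 | Unit 4B: $44,640 | Unit 3B: $154,860

Combined days = 1,060.
Pro-rata shares before constraints: Unit 2C 89,741.65; Unit 2B 104,750.71; Unit 4B 30,643.49; Unit 3B 106,314.15.
Cap binds for Unit 2C ($62,800), Unit 2B ($69,150); remaining pool $199,500 reallocated over remaining days 438.
Remaining shares: Unit 4B 44,636.99 → $44,640; Unit 3B 154,863.01 → $154,860.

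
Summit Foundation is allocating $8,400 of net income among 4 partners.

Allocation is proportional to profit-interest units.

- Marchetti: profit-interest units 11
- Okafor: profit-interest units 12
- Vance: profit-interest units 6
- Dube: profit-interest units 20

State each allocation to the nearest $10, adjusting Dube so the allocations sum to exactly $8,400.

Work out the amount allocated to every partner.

Combined profit-interest units = 49.
Pro-rata amounts: Marchetti 11/49 × $8,400 = 1,885.71; Okafor 12/49 × $8,400 = 2,057.14; Vance 6/49 × $8,400 = 1,028.57; Dube 20/49 × $8,400 = 3,428.57.
At nearest $10: Marchetti $1,890; Okafor $2,060; Vance $1,030; Dube $3,430. Sum = $8,410.
Difference $8,400 − $8,410 = −$10 applied to Dube: Dube becomes $3,420.

Marchetti: $1,890 | Okafor: $2,060 | Vance: $1,030 | Dube: $3,420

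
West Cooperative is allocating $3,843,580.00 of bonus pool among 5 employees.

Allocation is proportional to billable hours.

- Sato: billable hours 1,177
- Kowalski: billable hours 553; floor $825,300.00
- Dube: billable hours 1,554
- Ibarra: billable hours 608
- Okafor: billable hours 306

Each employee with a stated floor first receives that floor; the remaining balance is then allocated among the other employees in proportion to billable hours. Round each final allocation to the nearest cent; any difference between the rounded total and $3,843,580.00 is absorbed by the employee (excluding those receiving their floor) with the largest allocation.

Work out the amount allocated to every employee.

Guaranteed amounts: Kowalski $825,300.00. Remaining pool $3,018,280.00.
Remaining pool split over remaining billable hours 3,645: Sato 974,627.0398 → $974,627.04; Dube 1,286,805.7942 → $1,286,805.79; Ibarra 503,460.6968 → $503,460.70; Okafor 253,386.4691 → $253,386.47.

Sato: $974,627.04; Kowalski: $825,300.00; Dube: $1,286,805.79; Ibarra: $503,460.70; Okafor: $253,386.47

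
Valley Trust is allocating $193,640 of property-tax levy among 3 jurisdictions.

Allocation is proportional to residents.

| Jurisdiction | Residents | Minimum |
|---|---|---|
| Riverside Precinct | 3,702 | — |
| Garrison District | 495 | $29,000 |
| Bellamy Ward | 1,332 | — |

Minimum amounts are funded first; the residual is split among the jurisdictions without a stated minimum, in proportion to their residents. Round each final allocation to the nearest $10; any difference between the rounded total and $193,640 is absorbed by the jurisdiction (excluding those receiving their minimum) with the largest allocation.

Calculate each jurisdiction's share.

Guaranteed amounts: Garrison District $29,000. Remaining pool $164,640.
Remaining pool split over remaining residents 5,034: Riverside Precinct 121,076.14 → $121,080; Bellamy Ward 43,563.86 → $43,560.

Riverside Precinct: $121,080 · Garrison District: $29,000 · Bellamy Ward: $43,560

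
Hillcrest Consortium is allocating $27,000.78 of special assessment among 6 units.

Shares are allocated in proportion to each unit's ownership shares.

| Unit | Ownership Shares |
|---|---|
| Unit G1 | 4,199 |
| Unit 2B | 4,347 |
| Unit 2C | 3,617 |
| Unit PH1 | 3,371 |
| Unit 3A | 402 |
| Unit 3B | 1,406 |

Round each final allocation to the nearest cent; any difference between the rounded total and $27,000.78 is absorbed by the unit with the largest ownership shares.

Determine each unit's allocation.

Unit G1: $6,537.67 · Unit 2B: $6,768.10 · Unit 2C: $5,631.52 · Unit PH1: $5,248.51 · Unit 3A: $625.90 · Unit 3B: $2,189.08

Sum of ownership shares: 4,199 + 4,347 + 3,617 + 3,371 + 402 + 1,406 = 17,342.
Unrounded shares: Unit G1 6,537.6701; Unit 2B 6,768.1000; Unit 2C 5,631.5201; Unit PH1 5,248.5082; Unit 3A 625.8974; Unit 3B 2,189.0841.
After rounding (cent): Unit G1 $6,537.67; Unit 2B $6,768.10; Unit 2C $5,631.52; Unit PH1 $5,248.51; Unit 3A $625.90; Unit 3B $2,189.08. Sum = $27,000.78.
Sum already equals the total — no adjustment.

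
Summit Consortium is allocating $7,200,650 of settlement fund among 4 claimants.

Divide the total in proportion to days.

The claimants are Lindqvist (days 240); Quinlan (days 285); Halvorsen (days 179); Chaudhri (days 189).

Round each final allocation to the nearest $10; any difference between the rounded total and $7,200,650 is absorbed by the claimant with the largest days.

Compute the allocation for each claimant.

Sum of days: 893.
Pro-rata amounts: Lindqvist 240/893 × $7,200,650 = 1,935,225.08; Quinlan 285/893 × $7,200,650 = 2,298,079.79; Halvorsen 179/893 × $7,200,650 = 1,443,355.38; Chaudhri 189/893 × $7,200,650 = 1,523,989.75.
At nearest $10: Lindqvist $1,935,230; Quinlan $2,298,080; Halvorsen $1,443,360; Chaudhri $1,523,990. Sum = $7,200,660.
Difference $7,200,650 − $7,200,660 = −$10 applied to largest days (Quinlan): Quinlan becomes $2,298,070.

Lindqvist: $1,935,230 | Quinlan: $2,298,070 | Halvorsen: $1,443,360 | Chaudhri: $1,523,990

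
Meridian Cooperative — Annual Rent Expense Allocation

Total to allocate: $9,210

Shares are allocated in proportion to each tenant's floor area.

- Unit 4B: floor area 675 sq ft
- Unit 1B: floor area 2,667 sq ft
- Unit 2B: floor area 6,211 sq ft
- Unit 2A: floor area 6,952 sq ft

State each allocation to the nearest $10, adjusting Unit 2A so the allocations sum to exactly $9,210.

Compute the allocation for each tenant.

Floor area total: 16,505.
Unrounded shares: Unit 4B 675/16,505 × $9,210 = 376.66; Unit 1B 2,667/16,505 × $9,210 = 1,488.22; Unit 2B 6,211/16,505 × $9,210 = 3,465.82; Unit 2A 6,952/16,505 × $9,210 = 3,879.30.
At nearest $10: Unit 4B $380; Unit 1B $1,490; Unit 2B $3,470; Unit 2A $3,880. Sum = $9,220.
Difference $9,210 − $9,220 = −$10 applied to Unit 2A: Unit 2A becomes $3,870.

Unit 4B: $380; Unit 1B: $1,490; Unit 2B: $3,470; Unit 2A: $3,870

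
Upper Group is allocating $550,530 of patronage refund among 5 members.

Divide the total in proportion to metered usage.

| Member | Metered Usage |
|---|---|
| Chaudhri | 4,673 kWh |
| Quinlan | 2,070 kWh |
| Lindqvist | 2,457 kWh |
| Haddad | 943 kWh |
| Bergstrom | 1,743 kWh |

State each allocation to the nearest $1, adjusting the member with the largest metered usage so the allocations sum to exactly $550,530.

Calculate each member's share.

Chaudhri: $216,443; Quinlan: $95,877; Lindqvist: $113,802; Haddad: $43,677; Bergstrom: $80,731

Sum of metered usage: 11,886.
Unrounded shares: Chaudhri 4,673/11,886 × $550,530 = 216,441.75; Quinlan 2,070/11,886 × $550,530 = 95,877.26; Lindqvist 2,457/11,886 × $550,530 = 113,802.14; Haddad 943/11,886 × $550,530 = 43,677.42; Bergstrom 1,743/11,886 × $550,530 = 80,731.43.
At nearest $1: Chaudhri $216,442; Quinlan $95,877; Lindqvist $113,802; Haddad $43,677; Bergstrom $80,731. Sum = $550,529.
Difference $550,530 − $550,529 = +$1 applied to largest metered usage (Chaudhri): Chaudhri becomes $216,443.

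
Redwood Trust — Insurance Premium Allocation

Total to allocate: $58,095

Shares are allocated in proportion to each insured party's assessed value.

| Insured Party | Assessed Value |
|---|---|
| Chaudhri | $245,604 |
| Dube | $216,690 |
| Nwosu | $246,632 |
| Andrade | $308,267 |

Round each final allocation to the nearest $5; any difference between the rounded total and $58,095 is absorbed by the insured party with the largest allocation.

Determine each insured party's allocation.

Combined assessed value = 1,017,193.
Proportional shares: Chaudhri 245,604/1,017,193 × $58,095 = 14,027.19; Dube 216,690/1,017,193 × $58,095 = 12,375.83; Nwosu 246,632/1,017,193 × $58,095 = 14,085.91; Andrade 308,267/1,017,193 × $58,095 = 17,606.07.
After rounding ($5): Chaudhri $14,025; Dube $12,375; Nwosu $14,085; Andrade $17,605. Sum = $58,090.
Difference $58,095 − $58,090 = +$5 applied to largest allocation (Andrade): Andrade becomes $17,610.

Chaudhri: $14,025 | Dube: $12,375 | Nwosu: $14,085 | Andrade: $17,610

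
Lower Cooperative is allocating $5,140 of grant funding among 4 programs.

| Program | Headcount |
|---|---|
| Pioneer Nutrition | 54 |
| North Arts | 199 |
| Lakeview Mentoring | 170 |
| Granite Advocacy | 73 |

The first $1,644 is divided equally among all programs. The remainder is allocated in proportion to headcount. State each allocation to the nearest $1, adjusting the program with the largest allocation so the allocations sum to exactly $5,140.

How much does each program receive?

Pioneer Nutrition: $792; North Arts: $1,813; Lakeview Mentoring: $1,609; Granite Advocacy: $926

$1,644 shared equally gives $411 per program.
Remainder $3,496 by headcount (total 496): Pioneer Nutrition 380.61 → $381; North Arts 1,402.63 → $1,403; Lakeview Mentoring 1,198.23 → $1,198; Granite Advocacy 514.53 → $515.
Rounding difference −$1 on remainder applied to North Arts.
Totals: Pioneer Nutrition $411 + $381 = $792; North Arts $411 + $1,402 = $1,813; Lakeview Mentoring $411 + $1,198 = $1,609; Granite Advocacy $411 + $515 = $926.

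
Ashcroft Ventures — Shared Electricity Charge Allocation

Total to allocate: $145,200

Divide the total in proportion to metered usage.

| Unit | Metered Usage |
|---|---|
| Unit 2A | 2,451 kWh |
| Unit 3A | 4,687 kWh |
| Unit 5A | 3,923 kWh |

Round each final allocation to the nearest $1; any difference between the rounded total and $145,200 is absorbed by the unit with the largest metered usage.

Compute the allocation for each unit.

Sum of metered usage: 2,451 + 4,687 + 3,923 = 11,061.
Proportional shares: Unit 2A 32,174.78; Unit 3A 61,527.20; Unit 5A 51,498.02.
At nearest $1: Unit 2A $32,175; Unit 3A $61,527; Unit 5A $51,498. Sum = $145,200.
No rounding difference to absorb.

Unit 2A: $32,175; Unit 3A: $61,527; Unit 5A: $51,498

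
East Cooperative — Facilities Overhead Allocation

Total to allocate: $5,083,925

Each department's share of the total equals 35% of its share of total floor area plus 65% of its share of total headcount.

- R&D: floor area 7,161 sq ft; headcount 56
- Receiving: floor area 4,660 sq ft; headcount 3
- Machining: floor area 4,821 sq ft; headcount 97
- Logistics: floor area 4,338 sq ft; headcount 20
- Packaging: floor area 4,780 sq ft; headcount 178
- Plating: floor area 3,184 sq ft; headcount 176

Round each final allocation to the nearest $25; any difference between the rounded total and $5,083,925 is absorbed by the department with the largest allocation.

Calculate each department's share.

Floor area total 28,944; headcount total 530.
Blended shares (35% floor area + 65% headcount): R&D 0.1553; Receiving 0.0600; Machining 0.1773; Logistics 0.0770; Packaging 0.2761; Plating 0.2544.
Pro-rata amounts: R&D 789,392.84; Receiving 305,185.16; Machining 901,173.09; Logistics 391,384.79; Packaging 1,403,687.75; Plating 1,293,101.36.
After rounding ($25): R&D $789,400; Receiving $305,175; Machining $901,175; Logistics $391,375; Packaging $1,403,700; Plating $1,293,100. Sum = $5,083,925.
Sum already equals the total — no adjustment.

R&D: $789,400 · Receiving: $305,175 · Machining: $901,175 · Logistics: $391,375 · Packaging: $1,403,700 · Plating: $1,293,100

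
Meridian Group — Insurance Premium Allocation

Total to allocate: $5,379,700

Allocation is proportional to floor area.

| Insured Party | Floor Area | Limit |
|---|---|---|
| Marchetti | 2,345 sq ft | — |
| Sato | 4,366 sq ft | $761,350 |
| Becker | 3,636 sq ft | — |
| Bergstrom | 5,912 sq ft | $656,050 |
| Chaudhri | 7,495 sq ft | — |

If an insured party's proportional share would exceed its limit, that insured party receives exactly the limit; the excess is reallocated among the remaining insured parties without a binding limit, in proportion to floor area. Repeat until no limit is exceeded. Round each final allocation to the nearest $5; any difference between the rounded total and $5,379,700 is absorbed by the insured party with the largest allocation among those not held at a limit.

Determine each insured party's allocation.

Total floor area = 23,754.
Unconstrained shares: Marchetti 531,085.14; Sato 988,792.21; Becker 823,465.07; Bergstrom 1,338,923.40; Chaudhri 1,697,434.18.
Held at cap: Sato ($761,350), Bergstrom ($656,050); remaining pool $3,962,300 reallocated over remaining floor area 13,476.
Redistributed shares: Marchetti 689,491.95 → $689,490; Becker 1,069,080.05 → $1,069,080; Chaudhri 2,203,728.00 → $2,203,730.

Marchetti: $689,490; Sato: $761,350; Becker: $1,069,080; Bergstrom: $656,050; Chaudhri: $2,203,730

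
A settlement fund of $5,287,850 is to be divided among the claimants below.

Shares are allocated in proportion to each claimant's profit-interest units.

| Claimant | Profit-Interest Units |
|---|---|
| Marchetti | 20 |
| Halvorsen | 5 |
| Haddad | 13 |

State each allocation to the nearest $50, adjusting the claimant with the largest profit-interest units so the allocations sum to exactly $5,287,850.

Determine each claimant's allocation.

Sum of profit-interest units: 20 + 5 + 13 = 38.
Pro-rata amounts: Marchetti 2,783,078.95; Halvorsen 695,769.74; Haddad 1,809,001.32.
After rounding ($50): Marchetti $2,783,100; Halvorsen $695,750; Haddad $1,809,000. Sum = $5,287,850.
No rounding difference to absorb.

Marchetti: $2,783,100 | Halvorsen: $695,750 | Haddad: $1,809,000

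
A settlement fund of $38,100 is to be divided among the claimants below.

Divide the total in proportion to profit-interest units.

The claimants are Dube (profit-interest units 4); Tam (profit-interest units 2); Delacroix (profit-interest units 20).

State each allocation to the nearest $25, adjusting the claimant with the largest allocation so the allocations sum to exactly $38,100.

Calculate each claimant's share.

Dube: $5,850 · Tam: $2,925 · Delacroix: $29,325

Total profit-interest units = 26.
Unrounded shares: Dube 4/26 × $38,100 = 5,861.54; Tam 2/26 × $38,100 = 2,930.77; Delacroix 20/26 × $38,100 = 29,307.69.
Rounded to nearest $25: Dube $5,850; Tam $2,925; Delacroix $29,300. Sum = $38,075.
Difference $38,100 − $38,075 = +$25 applied to largest allocation (Delacroix): Delacroix becomes $29,325.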